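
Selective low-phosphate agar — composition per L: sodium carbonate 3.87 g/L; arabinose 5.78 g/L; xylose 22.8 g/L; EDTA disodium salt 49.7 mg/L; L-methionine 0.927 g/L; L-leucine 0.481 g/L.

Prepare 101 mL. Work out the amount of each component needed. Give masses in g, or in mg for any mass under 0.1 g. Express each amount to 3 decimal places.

Working volume: 101 mL = 0.101 L.
sodium carbonate: 3.87 g/L × 0.101 L = 0.391 g
arabinose: 5.78 g/L × 0.101 L = 0.584 g
xylose: 22.8 g/L × 0.101 L = 2.303 g
EDTA disodium salt: 49.7 mg/L × 0.101 L = 5.020 mg
L-methionine: 0.927 g/L × 0.101 L = 0.093627 g = 93.627 mg
L-leucine: 0.481 g/L × 0.101 L = 0.048581 g = 48.581 mg

sodium carbonate 0.391 g; arabinose 0.584 g; xylose 2.303 g; EDTA disodium salt 5.020 mg; L-methionine 93.627 mg; L-leucine 48.581 mg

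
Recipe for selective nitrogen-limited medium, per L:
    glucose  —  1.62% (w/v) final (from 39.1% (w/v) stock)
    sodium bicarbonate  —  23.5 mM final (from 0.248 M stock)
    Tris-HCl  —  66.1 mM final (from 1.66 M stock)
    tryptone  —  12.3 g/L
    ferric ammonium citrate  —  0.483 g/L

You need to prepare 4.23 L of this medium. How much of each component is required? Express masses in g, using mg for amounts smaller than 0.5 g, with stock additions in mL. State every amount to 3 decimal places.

Working volume: 4.23 L.
glucose: dilute stock: 1.62% ÷ 39.1% × 4230 mL = 175.258 mL
sodium bicarbonate: V = C2·V2/C1 = 23.5 mM × 4230 mL ÷ 248 mM = 400.827 mL
Tris-HCl: C1V1 = C2V2 → 66.1 mM × 4230 mL ÷ 1660 mM = 168.436 mL
tryptone: 12.3 g/L × 4.23 L = 52.029 g
ferric ammonium citrate: 0.483 g/L × 4.23 L = 2.043 g

glucose 175.258 mL; sodium bicarbonate 400.827 mL; Tris-HCl 168.436 mL; tryptone 52.029 g; ferric ammonium citrate 2.043 g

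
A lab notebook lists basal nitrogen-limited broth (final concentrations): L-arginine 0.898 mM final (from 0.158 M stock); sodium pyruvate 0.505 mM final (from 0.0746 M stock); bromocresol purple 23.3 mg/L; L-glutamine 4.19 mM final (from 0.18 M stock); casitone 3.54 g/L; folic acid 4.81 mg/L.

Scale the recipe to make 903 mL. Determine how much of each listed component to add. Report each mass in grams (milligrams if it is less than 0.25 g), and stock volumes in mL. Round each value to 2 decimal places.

L-arginine 5.13 mL; sodium pyruvate 6.11 mL; bromocresol purple 21.04 mg; L-glutamine 21.02 mL; casitone 3.20 g; folic acid 4.34 mg

Target volume = 903 mL = 0.903 L.
L-arginine: V = C2·V2/C1 = 0.898 mM × 903 mL ÷ 158 mM = 5.13 mL
sodium pyruvate: dilute stock: 0.505 mM × 903 mL ÷ 74.6 mM = 6.11 mL
bromocresol purple: 23.3 mg/L × 0.903 L = 21.04 mg
L-glutamine: C1V1 = C2V2 → 4.19 mM × 903 mL ÷ 180 mM = 21.02 mL
casitone: 3.54 g/L × 0.903 L = 3.20 g
folic acid: 4.81 mg/L × 0.903 L = 4.34 mg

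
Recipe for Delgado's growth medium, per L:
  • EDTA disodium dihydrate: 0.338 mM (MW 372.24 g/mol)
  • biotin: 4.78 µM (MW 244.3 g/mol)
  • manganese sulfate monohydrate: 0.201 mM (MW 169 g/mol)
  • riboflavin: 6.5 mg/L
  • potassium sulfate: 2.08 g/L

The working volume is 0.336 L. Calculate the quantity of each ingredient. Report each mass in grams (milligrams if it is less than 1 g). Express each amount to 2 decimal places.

Working volume: 0.336 L.
EDTA disodium dihydrate: 0.338 mmol/L × 372.24 mg/mmol × 0.336 L = 42.27 mg
biotin: 4.78 µmol/L × 244.3 g/mol × 0.336 L ÷ 1000 = 0.39 mg
manganese sulfate monohydrate: 0.201 mmol/L × 169 mg/mmol × 0.336 L = 11.41 mg
riboflavin: 6.5 mg/L × 0.336 L = 2.18 mg
potassium sulfate: 2.08 g/L × 0.336 L = 0.69888 g = 698.88 mg

EDTA disodium dihydrate 42.27 mg; biotin 0.39 mg; manganese sulfate monohydrate 11.41 mg; riboflavin 2.18 mg; potassium sulfate 698.88 mg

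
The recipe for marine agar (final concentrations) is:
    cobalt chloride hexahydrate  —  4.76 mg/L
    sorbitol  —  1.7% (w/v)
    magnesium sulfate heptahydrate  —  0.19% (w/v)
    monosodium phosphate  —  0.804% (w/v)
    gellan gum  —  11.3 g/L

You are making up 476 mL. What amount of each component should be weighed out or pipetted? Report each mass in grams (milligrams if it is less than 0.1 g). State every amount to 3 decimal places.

Scale factor relative to 1 L: 0.476.
cobalt chloride hexahydrate: 4.76 mg/L × 0.476 L = 2.266 mg
sorbitol: 1.7% w/v = 17 g/L → 17 × 0.476 L = 8.092 g
magnesium sulfate heptahydrate: 0.19 g per 100 mL × 476 mL ÷ 100 = 0.904 g
monosodium phosphate: 0.804 g per 100 mL × 476 mL ÷ 100 = 3.827 g
gellan gum: 11.3 g/L × 0.476 L = 5.379 g

cobalt chloride hexahydrate 2.266 mg; sorbitol 8.092 g; magnesium sulfate heptahydrate 0.904 g; monosodium phosphate 3.827 g; gellan gum 5.379 g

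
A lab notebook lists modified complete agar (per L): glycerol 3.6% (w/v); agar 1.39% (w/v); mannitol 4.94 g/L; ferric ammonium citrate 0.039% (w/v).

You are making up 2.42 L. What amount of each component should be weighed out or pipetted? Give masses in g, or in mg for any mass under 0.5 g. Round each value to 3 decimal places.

Scale factor relative to 1 L: 2.42.
glycerol: 3.6% w/v = 36 g/L → 36 × 2.42 L = 87.120 g
agar: 1.39% w/v = 13.9 g/L → 13.9 × 2.42 L = 33.638 g
mannitol: 4.94 g/L × 2.42 L = 11.955 g
ferric ammonium citrate: 0.039% w/v = 0.39 g/L → 0.39 × 2.42 L = 0.944 g

glycerol 87.120 g; agar 33.638 g; mannitol 11.955 g; ferric ammonium citrate 0.944 g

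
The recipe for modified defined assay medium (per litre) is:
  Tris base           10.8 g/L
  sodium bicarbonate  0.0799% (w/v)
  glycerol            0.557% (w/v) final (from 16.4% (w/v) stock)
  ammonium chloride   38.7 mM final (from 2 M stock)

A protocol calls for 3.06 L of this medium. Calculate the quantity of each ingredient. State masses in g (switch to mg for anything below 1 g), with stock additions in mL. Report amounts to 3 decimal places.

Tris base 33.048 g; sodium bicarbonate 2.445 g; glycerol 103.928 mL; ammonium chloride 59.211 mL

Scale factor relative to 1 L: 3.06.
Tris base: 10.8 g/L × 3.06 L = 33.048 g
sodium bicarbonate: 0.0799 g per 100 mL × 3060 mL ÷ 100 = 2.445 g
glycerol: C1V1 = C2V2 → 0.557% ÷ 16.4% × 3060 mL = 103.928 mL
ammonium chloride: V = C2·V2/C1 = 38.7 mM × 3060 mL ÷ 2000 mM = 59.211 mL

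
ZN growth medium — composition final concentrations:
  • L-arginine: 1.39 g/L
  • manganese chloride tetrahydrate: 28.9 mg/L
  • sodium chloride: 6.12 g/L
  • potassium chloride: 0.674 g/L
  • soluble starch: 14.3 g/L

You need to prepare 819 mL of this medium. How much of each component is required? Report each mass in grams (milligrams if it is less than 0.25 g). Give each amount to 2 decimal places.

Working volume: 819 mL = 0.819 L.
L-arginine: 1.39 g/L × 0.819 L = 1.14 g
manganese chloride tetrahydrate: 28.9 mg/L × 0.819 L = 23.67 mg
sodium chloride: 6.12 g/L × 0.819 L = 5.01 g
potassium chloride: 0.674 g/L × 0.819 L = 0.55 g
soluble starch: 14.3 g/L × 0.819 L = 11.71 g

L-arginine 1.14 g; manganese chloride tetrahydrate 23.67 mg; sodium chloride 5.01 g; potassium chloride 0.55 g; soluble starch 11.71 g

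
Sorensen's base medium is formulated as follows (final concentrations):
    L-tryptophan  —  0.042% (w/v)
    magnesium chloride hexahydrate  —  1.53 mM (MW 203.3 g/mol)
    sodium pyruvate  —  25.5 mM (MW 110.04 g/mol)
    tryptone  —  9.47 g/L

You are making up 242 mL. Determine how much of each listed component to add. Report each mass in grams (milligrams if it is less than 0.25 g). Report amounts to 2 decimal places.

L-tryptophan 101.64 mg; magnesium chloride hexahydrate 75.27 mg; sodium pyruvate 0.68 g; tryptone 2.29 g

Target volume = 242 mL = 0.242 L.
L-tryptophan: 0.042% w/v = 0.42 g/L → 0.42 × 0.242 L = 0.10164 g = 101.64 mg
magnesium chloride hexahydrate: 1.53 mmol/L × 203.3 mg/mmol × 0.242 L = 75.27 mg
sodium pyruvate: 25.5 mmol/L × 110.04 g/mol × 0.242 L ÷ 1000 = 0.68 g
tryptone: 9.47 g/L × 0.242 L = 2.29 g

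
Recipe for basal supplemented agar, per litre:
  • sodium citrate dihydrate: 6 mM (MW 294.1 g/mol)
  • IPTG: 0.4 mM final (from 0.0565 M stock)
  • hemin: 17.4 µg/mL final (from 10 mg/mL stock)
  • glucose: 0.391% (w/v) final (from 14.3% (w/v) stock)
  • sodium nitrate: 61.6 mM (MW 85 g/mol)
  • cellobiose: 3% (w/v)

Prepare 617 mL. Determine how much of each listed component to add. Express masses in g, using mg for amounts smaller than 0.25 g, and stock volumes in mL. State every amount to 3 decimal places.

sodium citrate dihydrate 1.089 g; IPTG 4.368 mL; hemin 1.074 mL; glucose 16.870 mL; sodium nitrate 3.231 g; cellobiose 18.510 g

Scale factor relative to 1 L: 0.617.
sodium citrate dihydrate: 6 mmol/L × 294.1 g/mol × 0.617 L ÷ 1000 = 1.089 g
IPTG: V = C2·V2/C1 = 0.4 mM × 617 mL ÷ 56.5 mM = 4.368 mL
hemin: V = C2·V2/C1 = 17.4 µg/mL × 617 mL ÷ 10000 µg/mL = 1.074 mL
glucose: V = C2·V2/C1 = 0.391% ÷ 14.3% × 617 mL = 16.870 mL
sodium nitrate: 61.6 mmol/L × 85 g/mol × 0.617 L ÷ 1000 = 3.231 g
cellobiose: 3% w/v = 30 g/L → 30 × 0.617 L = 18.510 g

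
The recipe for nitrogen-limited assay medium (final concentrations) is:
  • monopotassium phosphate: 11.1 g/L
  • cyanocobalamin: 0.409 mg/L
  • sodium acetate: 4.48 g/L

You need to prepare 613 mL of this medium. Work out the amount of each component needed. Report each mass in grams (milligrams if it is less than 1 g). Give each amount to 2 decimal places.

monopotassium phosphate 6.80 g; cyanocobalamin 0.25 mg; sodium acetate 2.75 g

Scale factor relative to 1 L: 0.613.
monopotassium phosphate: 11.1 g/L × 0.613 L = 6.80 g
cyanocobalamin: 0.409 mg/L × 0.613 L = 0.25 mg
sodium acetate: 4.48 g/L × 0.613 L = 2.75 g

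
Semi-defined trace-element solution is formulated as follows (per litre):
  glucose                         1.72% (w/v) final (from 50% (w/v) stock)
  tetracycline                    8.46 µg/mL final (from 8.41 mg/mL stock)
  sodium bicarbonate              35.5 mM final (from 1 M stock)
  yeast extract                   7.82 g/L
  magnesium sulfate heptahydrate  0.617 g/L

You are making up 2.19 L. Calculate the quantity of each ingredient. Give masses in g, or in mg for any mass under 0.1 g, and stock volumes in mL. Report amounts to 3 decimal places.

glucose 75.336 mL; tetracycline 2.203 mL; sodium bicarbonate 77.745 mL; yeast extract 17.126 g; magnesium sulfate heptahydrate 1.351 g

Scale factor relative to 1 L: 2.19.
glucose: dilute stock: 1.72% ÷ 50% × 2190 mL = 75.336 mL
tetracycline: dilute stock: 8.46 µg/mL × 2190 mL ÷ 8410 µg/mL = 2.203 mL
sodium bicarbonate: dilute stock: 35.5 mM × 2190 mL ÷ 1000 mM = 77.745 mL
yeast extract: 7.82 g/L × 2.19 L = 17.126 g
magnesium sulfate heptahydrate: 0.617 g/L × 2.19 L = 1.351 g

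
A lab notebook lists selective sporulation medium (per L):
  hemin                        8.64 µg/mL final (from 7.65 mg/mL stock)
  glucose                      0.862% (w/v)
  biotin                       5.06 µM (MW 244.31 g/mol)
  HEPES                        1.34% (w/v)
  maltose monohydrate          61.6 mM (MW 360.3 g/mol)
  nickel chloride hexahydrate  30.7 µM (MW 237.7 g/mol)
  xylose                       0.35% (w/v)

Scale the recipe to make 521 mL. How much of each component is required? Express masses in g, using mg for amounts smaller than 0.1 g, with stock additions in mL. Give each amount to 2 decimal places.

Scale factor relative to 1 L: 0.521.
hemin: V = C2·V2/C1 = 8.64 µg/mL × 521 mL ÷ 7650 µg/mL = 0.59 mL
glucose: 0.862 g per 100 mL × 521 mL ÷ 100 = 4.49 g
biotin: 5.06 µmol/L × 244.31 g/mol × 0.521 L ÷ 1000 = 0.64 mg
HEPES: 1.34% w/v = 13.4 g/L → 13.4 × 0.521 L = 6.98 g
maltose monohydrate: 61.6 mmol/L × 360.3 g/mol × 0.521 L ÷ 1000 = 11.56 g
nickel chloride hexahydrate: 30.7 µmol/L × 237.7 g/mol × 0.521 L ÷ 1000 = 3.80 mg
xylose: 0.35% w/v = 3.5 g/L → 3.5 × 0.521 L = 1.82 g

hemin 0.59 mL; glucose 4.49 g; biotin 0.64 mg; HEPES 6.98 g; maltose monohydrate 11.56 g; nickel chloride hexahydrate 3.80 mg; xylose 1.82 g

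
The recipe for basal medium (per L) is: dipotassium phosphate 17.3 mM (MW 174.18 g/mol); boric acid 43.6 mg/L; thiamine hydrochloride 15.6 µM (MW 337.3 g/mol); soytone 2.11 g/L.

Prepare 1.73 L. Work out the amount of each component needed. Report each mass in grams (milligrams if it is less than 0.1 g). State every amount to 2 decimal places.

Scale factor relative to 1 L: 1.73.
dipotassium phosphate: 17.3 mmol/L × 174.18 g/mol × 1.73 L ÷ 1000 = 5.21 g
boric acid: 43.6 mg/L × 1.73 L = 75.43 mg
thiamine hydrochloride: 15.6 µmol/L × 337.3 g/mol × 1.73 L ÷ 1000 = 9.10 mg
soytone: 2.11 g/L × 1.73 L = 3.65 g

dipotassium phosphate 5.21 g; boric acid 75.43 mg; thiamine hydrochloride 9.10 mg; soytone 3.65 g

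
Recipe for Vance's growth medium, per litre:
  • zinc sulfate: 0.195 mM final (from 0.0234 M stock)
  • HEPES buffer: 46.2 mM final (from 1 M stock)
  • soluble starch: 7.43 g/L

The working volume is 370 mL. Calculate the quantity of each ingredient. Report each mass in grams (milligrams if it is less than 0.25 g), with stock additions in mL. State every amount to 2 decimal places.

Working volume: 370 mL = 0.37 L.
zinc sulfate: C1V1 = C2V2 → 0.195 mM × 370 mL ÷ 23.4 mM = 3.08 mL
HEPES buffer: C1V1 = C2V2 → 46.2 mM × 370 mL ÷ 1000 mM = 17.09 mL
soluble starch: 7.43 g/L × 0.37 L = 2.75 g

zinc sulfate 3.08 mL; HEPES buffer 17.09 mL; soluble starch 2.75 g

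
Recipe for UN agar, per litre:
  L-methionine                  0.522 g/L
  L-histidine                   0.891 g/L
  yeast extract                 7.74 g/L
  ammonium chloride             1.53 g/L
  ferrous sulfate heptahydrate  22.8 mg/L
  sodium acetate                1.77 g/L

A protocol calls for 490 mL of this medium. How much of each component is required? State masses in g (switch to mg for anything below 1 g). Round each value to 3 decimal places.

L-methionine 255.780 mg; L-histidine 436.590 mg; yeast extract 3.793 g; ammonium chloride 749.700 mg; ferrous sulfate heptahydrate 11.172 mg; sodium acetate 867.300 mg

Working volume: 490 mL = 0.49 L.
L-methionine: 0.522 g/L × 0.49 L = 0.25578 g = 255.780 mg
L-histidine: 0.891 g/L × 0.49 L = 0.43659 g = 436.590 mg
yeast extract: 7.74 g/L × 0.49 L = 3.793 g
ammonium chloride: 1.53 g/L × 0.49 L = 0.7497 g = 749.700 mg
ferrous sulfate heptahydrate: 22.8 mg/L × 0.49 L = 11.172 mg
sodium acetate: 1.77 g/L × 0.49 L = 0.8673 g = 867.300 mg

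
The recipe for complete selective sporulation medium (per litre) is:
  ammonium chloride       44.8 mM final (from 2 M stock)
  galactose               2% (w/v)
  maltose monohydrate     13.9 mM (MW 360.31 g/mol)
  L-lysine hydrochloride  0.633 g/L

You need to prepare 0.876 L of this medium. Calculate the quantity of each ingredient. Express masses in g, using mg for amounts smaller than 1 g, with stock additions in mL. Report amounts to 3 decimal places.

ammonium chloride 19.622 mL; galactose 17.520 g; maltose monohydrate 4.387 g; L-lysine hydrochloride 554.508 mg

Working volume: 0.876 L.
ammonium chloride: dilute stock: 44.8 mM × 876 mL ÷ 2000 mM = 19.622 mL
galactose: 2 g per 100 mL × 876 mL ÷ 100 = 17.520 g
maltose monohydrate: 13.9 mmol/L × 360.31 g/mol × 0.876 L ÷ 1000 = 4.387 g
L-lysine hydrochloride: 0.633 g/L × 0.876 L = 0.554508 g = 554.508 mg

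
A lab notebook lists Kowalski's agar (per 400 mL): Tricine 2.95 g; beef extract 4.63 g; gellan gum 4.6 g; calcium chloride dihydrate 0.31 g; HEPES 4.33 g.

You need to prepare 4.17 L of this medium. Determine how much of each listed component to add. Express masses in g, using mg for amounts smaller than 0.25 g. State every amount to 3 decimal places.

Ratio of target to recipe volume: 4170 / 400 = 10.425.
Tricine: 2.95 g × (4170 mL / 400 mL) = 30.754 g
beef extract: 4.63 g × (4170 mL / 400 mL) = 48.268 g
gellan gum: 4.6 g × (4170 mL / 400 mL) = 47.955 g
calcium chloride dihydrate: 0.31 g × (4170 mL / 400 mL) = 3.232 g
HEPES: 4.33 g × (4170 mL / 400 mL) = 45.140 g

Tricine 30.754 g; beef extract 48.268 g; gellan gum 47.955 g; calcium chloride dihydrate 3.232 g; HEPES 45.140 g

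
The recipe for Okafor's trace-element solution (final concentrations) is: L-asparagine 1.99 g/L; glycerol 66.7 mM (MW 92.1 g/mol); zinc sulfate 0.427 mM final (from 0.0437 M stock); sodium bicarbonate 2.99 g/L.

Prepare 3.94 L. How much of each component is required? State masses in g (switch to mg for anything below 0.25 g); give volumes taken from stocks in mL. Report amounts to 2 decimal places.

Working volume: 3.94 L.
L-asparagine: 1.99 g/L × 3.94 L = 7.84 g
glycerol: 66.7 mmol/L × 92.1 g/mol × 3.94 L ÷ 1000 = 24.20 g
zinc sulfate: dilute stock: 0.427 mM × 3940 mL ÷ 43.7 mM = 38.50 mL
sodium bicarbonate: 2.99 g/L × 3.94 L = 11.78 g

L-asparagine 7.84 g; glycerol 24.20 g; zinc sulfate 38.50 mL; sodium bicarbonate 11.78 g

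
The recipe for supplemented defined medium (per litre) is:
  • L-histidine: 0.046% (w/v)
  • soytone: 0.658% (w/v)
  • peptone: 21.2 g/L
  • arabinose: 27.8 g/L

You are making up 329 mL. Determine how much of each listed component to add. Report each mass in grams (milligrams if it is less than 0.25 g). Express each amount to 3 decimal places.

Target volume = 329 mL = 0.329 L.
L-histidine: 0.046 g per 100 mL × 329 mL ÷ 100 = 0.15134 g = 151.340 mg
soytone: 0.658% w/v = 6.58 g/L → 6.58 × 0.329 L = 2.165 g
peptone: 21.2 g/L × 0.329 L = 6.975 g
arabinose: 27.8 g/L × 0.329 L = 9.146 g

L-histidine 151.340 mg; soytone 2.165 g; peptone 6.975 g; arabinose 9.146 g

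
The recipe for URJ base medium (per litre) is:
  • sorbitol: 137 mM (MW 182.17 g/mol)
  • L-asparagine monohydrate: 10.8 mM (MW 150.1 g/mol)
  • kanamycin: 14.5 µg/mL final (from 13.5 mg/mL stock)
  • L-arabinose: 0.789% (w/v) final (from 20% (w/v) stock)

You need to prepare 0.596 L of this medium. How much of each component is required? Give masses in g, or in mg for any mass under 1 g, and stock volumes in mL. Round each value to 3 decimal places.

sorbitol 14.875 g; L-asparagine monohydrate 966.164 mg; kanamycin 0.640 mL; L-arabinose 23.512 mL

Working volume: 0.596 L.
sorbitol: 137 mmol/L × 182.17 g/mol × 0.596 L ÷ 1000 = 14.875 g
L-asparagine monohydrate: 10.8 mmol/L × 150.1 mg/mmol × 0.596 L = 966.164 mg
kanamycin: dilute stock: 14.5 µg/mL × 596 mL ÷ 13500 µg/mL = 0.640 mL
L-arabinose: dilute stock: 0.789% ÷ 20% × 596 mL = 23.512 mL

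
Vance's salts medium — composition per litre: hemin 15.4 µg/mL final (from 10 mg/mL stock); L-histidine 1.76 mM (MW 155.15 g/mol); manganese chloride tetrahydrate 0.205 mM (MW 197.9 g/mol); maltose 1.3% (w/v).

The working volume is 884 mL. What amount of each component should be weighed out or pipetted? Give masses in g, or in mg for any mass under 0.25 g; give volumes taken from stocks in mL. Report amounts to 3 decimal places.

hemin 1.361 mL; L-histidine 241.389 mg; manganese chloride tetrahydrate 35.863 mg; maltose 11.492 g

Working volume: 884 mL = 0.884 L.
hemin: dilute stock: 15.4 µg/mL × 884 mL ÷ 10000 µg/mL = 1.361 mL
L-histidine: 1.76 mmol/L × 155.15 mg/mmol × 0.884 L = 241.389 mg
manganese chloride tetrahydrate: 0.205 mmol/L × 197.9 mg/mmol × 0.884 L = 35.863 mg
maltose: 1.3% w/v = 13 g/L → 13 × 0.884 L = 11.492 g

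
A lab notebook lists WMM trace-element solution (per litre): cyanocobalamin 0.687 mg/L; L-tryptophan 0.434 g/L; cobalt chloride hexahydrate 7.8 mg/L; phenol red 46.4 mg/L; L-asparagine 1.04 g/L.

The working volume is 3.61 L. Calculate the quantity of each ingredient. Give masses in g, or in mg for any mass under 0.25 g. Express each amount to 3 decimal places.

Working volume: 3.61 L.
cyanocobalamin: 0.687 mg/L × 3.61 L = 2.480 mg
L-tryptophan: 0.434 g/L × 3.61 L = 1.567 g
cobalt chloride hexahydrate: 7.8 mg/L × 3.61 L = 28.158 mg
phenol red: 46.4 mg/L × 3.61 L = 167.504 mg
L-asparagine: 1.04 g/L × 3.61 L = 3.754 g

cyanocobalamin 2.480 mg; L-tryptophan 1.567 g; cobalt chloride hexahydrate 28.158 mg; phenol red 167.504 mg; L-asparagine 3.754 g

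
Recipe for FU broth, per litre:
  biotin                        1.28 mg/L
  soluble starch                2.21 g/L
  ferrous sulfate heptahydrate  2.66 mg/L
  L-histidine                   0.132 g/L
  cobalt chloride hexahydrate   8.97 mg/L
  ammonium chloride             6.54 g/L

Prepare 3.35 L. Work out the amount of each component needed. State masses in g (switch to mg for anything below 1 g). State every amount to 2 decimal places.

biotin 4.29 mg; soluble starch 7.40 g; ferrous sulfate heptahydrate 8.91 mg; L-histidine 442.20 mg; cobalt chloride hexahydrate 30.05 mg; ammonium chloride 21.91 g

Working volume: 3.35 L.
biotin: 1.28 mg/L × 3.35 L = 4.29 mg
soluble starch: 2.21 g/L × 3.35 L = 7.40 g
ferrous sulfate heptahydrate: 2.66 mg/L × 3.35 L = 8.91 mg
L-histidine: 0.132 g/L × 3.35 L = 0.4422 g = 442.20 mg
cobalt chloride hexahydrate: 8.97 mg/L × 3.35 L = 30.05 mg
ammonium chloride: 6.54 g/L × 3.35 L = 21.91 g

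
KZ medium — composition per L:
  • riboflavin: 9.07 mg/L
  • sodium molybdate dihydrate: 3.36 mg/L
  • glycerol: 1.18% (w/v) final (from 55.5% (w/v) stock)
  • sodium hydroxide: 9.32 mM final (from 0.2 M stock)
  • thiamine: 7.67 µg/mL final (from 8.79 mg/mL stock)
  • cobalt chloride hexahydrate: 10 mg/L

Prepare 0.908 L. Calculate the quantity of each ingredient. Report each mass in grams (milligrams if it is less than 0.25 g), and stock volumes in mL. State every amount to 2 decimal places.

Scale factor relative to 1 L: 0.908.
riboflavin: 9.07 mg/L × 0.908 L = 8.24 mg
sodium molybdate dihydrate: 3.36 mg/L × 0.908 L = 3.05 mg
glycerol: V = C2·V2/C1 = 1.18% ÷ 55.5% × 908 mL = 19.31 mL
sodium hydroxide: C1V1 = C2V2 → 9.32 mM × 908 mL ÷ 200 mM = 42.31 mL
thiamine: V = C2·V2/C1 = 7.67 µg/mL × 908 mL ÷ 8790 µg/mL = 0.79 mL
cobalt chloride hexahydrate: 10 mg/L × 0.908 L = 9.08 mg

riboflavin 8.24 mg; sodium molybdate dihydrate 3.05 mg; glycerol 19.31 mL; sodium hydroxide 42.31 mL; thiamine 0.79 mL; cobalt chloride hexahydrate 9.08 mg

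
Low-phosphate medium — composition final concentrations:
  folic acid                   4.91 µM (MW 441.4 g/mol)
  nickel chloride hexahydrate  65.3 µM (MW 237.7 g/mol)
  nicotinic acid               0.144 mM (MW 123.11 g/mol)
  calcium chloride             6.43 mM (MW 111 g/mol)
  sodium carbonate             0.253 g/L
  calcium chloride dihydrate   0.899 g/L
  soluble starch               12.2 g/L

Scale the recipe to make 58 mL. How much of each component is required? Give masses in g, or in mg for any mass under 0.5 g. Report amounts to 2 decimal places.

Scale factor relative to 1 L: 0.058.
folic acid: 4.91 µmol/L × 441.4 g/mol × 0.058 L ÷ 1000 = 0.13 mg
nickel chloride hexahydrate: 65.3 µmol/L × 237.7 g/mol × 0.058 L ÷ 1000 = 0.90 mg
nicotinic acid: 0.144 mmol/L × 123.11 mg/mmol × 0.058 L = 1.03 mg
calcium chloride: 6.43 mmol/L × 111 mg/mmol × 0.058 L = 41.40 mg
sodium carbonate: 0.253 g/L × 0.058 L = 0.014674 g = 14.67 mg
calcium chloride dihydrate: 0.899 g/L × 0.058 L = 0.052142 g = 52.14 mg
soluble starch: 12.2 g/L × 0.058 L = 0.71 g

folic acid 0.13 mg; nickel chloride hexahydrate 0.90 mg; nicotinic acid 1.03 mg; calcium chloride 41.40 mg; sodium carbonate 14.67 mg; calcium chloride dihydrate 52.14 mg; soluble starch 0.71 g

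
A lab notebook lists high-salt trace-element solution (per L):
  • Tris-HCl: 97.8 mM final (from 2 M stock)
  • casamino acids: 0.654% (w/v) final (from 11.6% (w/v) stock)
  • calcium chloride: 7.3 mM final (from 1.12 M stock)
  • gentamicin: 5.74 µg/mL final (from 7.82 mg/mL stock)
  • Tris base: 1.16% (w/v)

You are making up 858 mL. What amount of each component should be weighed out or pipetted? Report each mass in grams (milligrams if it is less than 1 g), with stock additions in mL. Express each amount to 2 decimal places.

Scale factor relative to 1 L: 0.858.
Tris-HCl: V = C2·V2/C1 = 97.8 mM × 858 mL ÷ 2000 mM = 41.96 mL
casamino acids: dilute stock: 0.654% ÷ 11.6% × 858 mL = 48.37 mL
calcium chloride: C1V1 = C2V2 → 7.3 mM × 858 mL ÷ 1120 mM = 5.59 mL
gentamicin: V = C2·V2/C1 = 5.74 µg/mL × 858 mL ÷ 7820 µg/mL = 0.63 mL
Tris base: 1.16 g per 100 mL × 858 mL ÷ 100 = 9.95 g

Tris-HCl 41.96 mL; casamino acids 48.37 mL; calcium chloride 5.59 mL; gentamicin 0.63 mL; Tris base 9.95 g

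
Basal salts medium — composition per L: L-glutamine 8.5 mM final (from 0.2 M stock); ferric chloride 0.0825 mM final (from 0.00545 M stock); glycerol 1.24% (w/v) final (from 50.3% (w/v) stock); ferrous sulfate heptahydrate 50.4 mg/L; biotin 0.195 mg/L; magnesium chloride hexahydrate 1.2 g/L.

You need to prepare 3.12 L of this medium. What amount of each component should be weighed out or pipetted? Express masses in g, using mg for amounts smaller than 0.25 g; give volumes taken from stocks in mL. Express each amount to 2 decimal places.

Scale factor relative to 1 L: 3.12.
L-glutamine: C1V1 = C2V2 → 8.5 mM × 3120 mL ÷ 200 mM = 132.60 mL
ferric chloride: dilute stock: 0.0825 mM × 3120 mL ÷ 5.45 mM = 47.23 mL
glycerol: C1V1 = C2V2 → 1.24% ÷ 50.3% × 3120 mL = 76.91 mL
ferrous sulfate heptahydrate: 50.4 mg/L × 3.12 L = 157.25 mg
biotin: 0.195 mg/L × 3.12 L = 0.61 mg
magnesium chloride hexahydrate: 1.2 g/L × 3.12 L = 3.74 g

L-glutamine 132.60 mL; ferric chloride 47.23 mL; glycerol 76.91 mL; ferrous sulfate heptahydrate 157.25 mg; biotin 0.61 mg; magnesium chloride hexahydrate 3.74 g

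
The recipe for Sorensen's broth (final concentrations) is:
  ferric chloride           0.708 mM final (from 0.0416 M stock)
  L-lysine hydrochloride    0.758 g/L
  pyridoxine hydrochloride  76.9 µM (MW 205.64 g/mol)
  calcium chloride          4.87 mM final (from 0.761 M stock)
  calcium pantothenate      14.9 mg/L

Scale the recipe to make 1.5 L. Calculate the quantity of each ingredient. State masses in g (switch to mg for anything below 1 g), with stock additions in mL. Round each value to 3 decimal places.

Scale factor relative to 1 L: 1.5.
ferric chloride: V = C2·V2/C1 = 0.708 mM × 1500 mL ÷ 41.6 mM = 25.529 mL
L-lysine hydrochloride: 0.758 g/L × 1.5 L = 1.137 g
pyridoxine hydrochloride: 76.9 µmol/L × 205.64 g/mol × 1.5 L ÷ 1000 = 23.721 mg
calcium chloride: V = C2·V2/C1 = 4.87 mM × 1500 mL ÷ 761 mM = 9.599 mL
calcium pantothenate: 14.9 mg/L × 1.5 L = 22.350 mg

ferric chloride 25.529 mL; L-lysine hydrochloride 1.137 g; pyridoxine hydrochloride 23.721 mg; calcium chloride 9.599 mL; calcium pantothenate 22.350 mg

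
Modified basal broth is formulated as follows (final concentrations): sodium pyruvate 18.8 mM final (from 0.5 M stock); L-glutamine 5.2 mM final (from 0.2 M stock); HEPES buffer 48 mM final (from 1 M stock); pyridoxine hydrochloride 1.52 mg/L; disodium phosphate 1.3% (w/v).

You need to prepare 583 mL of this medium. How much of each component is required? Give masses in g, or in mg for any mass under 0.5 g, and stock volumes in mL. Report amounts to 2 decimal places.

Scale factor relative to 1 L: 0.583.
sodium pyruvate: C1V1 = C2V2 → 18.8 mM × 583 mL ÷ 500 mM = 21.92 mL
L-glutamine: dilute stock: 5.2 mM × 583 mL ÷ 200 mM = 15.16 mL
HEPES buffer: C1V1 = C2V2 → 48 mM × 583 mL ÷ 1000 mM = 27.98 mL
pyridoxine hydrochloride: 1.52 mg/L × 0.583 L = 0.89 mg
disodium phosphate: 1.3 g per 100 mL × 583 mL ÷ 100 = 7.58 g

sodium pyruvate 21.92 mL; L-glutamine 15.16 mL; HEPES buffer 27.98 mL; pyridoxine hydrochloride 0.89 mg; disodium phosphate 7.58 g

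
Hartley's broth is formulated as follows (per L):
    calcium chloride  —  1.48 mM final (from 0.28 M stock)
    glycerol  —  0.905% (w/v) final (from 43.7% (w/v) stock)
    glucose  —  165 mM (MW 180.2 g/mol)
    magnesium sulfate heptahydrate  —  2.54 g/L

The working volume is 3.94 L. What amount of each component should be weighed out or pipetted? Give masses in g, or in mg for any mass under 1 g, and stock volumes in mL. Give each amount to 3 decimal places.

Scale factor relative to 1 L: 3.94.
calcium chloride: C1V1 = C2V2 → 1.48 mM × 3940 mL ÷ 280 mM = 20.826 mL
glycerol: V = C2·V2/C1 = 0.905% ÷ 43.7% × 3940 mL = 81.595 mL
glucose: 165 mmol/L × 180.2 g/mol × 3.94 L ÷ 1000 = 117.148 g
magnesium sulfate heptahydrate: 2.54 g/L × 3.94 L = 10.008 g

calcium chloride 20.826 mL; glycerol 81.595 mL; glucose 117.148 g; magnesium sulfate heptahydrate 10.008 g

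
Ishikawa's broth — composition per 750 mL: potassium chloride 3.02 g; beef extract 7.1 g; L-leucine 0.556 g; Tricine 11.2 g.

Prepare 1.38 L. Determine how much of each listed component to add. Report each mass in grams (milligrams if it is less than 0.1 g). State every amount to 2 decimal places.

Scale factor = 1380 mL / 750 mL = 1.84.
potassium chloride: 3.02 g × (1380 mL / 750 mL) = 5.56 g
beef extract: 7.1 g × (1380 mL / 750 mL) = 13.06 g
L-leucine: 0.556 g × (1380 mL / 750 mL) = 1.02 g
Tricine: 11.2 g × (1380 mL / 750 mL) = 20.61 g

potassium chloride 5.56 g; beef extract 13.06 g; L-leucine 1.02 g; Tricine 20.61 g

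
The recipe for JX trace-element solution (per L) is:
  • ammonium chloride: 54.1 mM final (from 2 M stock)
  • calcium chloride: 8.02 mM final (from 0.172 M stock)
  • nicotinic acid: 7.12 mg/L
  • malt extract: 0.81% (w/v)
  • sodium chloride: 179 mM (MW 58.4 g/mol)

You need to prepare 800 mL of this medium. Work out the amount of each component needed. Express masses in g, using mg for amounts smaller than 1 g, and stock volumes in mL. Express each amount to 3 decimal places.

ammonium chloride 21.640 mL; calcium chloride 37.302 mL; nicotinic acid 5.696 mg; malt extract 6.480 g; sodium chloride 8.363 g

Target volume = 800 mL = 0.8 L.
ammonium chloride: dilute stock: 54.1 mM × 800 mL ÷ 2000 mM = 21.640 mL
calcium chloride: C1V1 = C2V2 → 8.02 mM × 800 mL ÷ 172 mM = 37.302 mL
nicotinic acid: 7.12 mg/L × 0.8 L = 5.696 mg
malt extract: 0.81 g per 100 mL × 800 mL ÷ 100 = 6.480 g
sodium chloride: 179 mmol/L × 58.4 g/mol × 0.8 L ÷ 1000 = 8.363 g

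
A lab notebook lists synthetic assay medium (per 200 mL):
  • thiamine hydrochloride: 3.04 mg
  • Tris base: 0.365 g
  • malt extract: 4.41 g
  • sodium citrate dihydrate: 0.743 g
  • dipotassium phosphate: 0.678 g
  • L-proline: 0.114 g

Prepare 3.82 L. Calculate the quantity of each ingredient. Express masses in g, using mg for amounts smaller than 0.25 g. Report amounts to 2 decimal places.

thiamine hydrochloride 58.06 mg; Tris base 6.97 g; malt extract 84.23 g; sodium citrate dihydrate 14.19 g; dipotassium phosphate 12.95 g; L-proline 2.18 g

Ratio of target to recipe volume: 3820 / 200 = 19.1.
thiamine hydrochloride: 3.04 mg × (3820 mL / 200 mL) = 58.06 mg
Tris base: 0.365 g × (3820 mL / 200 mL) = 6.97 g
malt extract: 4.41 g × (3820 mL / 200 mL) = 84.23 g
sodium citrate dihydrate: 0.743 g × (3820 mL / 200 mL) = 14.19 g
dipotassium phosphate: 0.678 g × (3820 mL / 200 mL) = 12.95 g
L-proline: 0.114 g × (3820 mL / 200 mL) = 2.18 g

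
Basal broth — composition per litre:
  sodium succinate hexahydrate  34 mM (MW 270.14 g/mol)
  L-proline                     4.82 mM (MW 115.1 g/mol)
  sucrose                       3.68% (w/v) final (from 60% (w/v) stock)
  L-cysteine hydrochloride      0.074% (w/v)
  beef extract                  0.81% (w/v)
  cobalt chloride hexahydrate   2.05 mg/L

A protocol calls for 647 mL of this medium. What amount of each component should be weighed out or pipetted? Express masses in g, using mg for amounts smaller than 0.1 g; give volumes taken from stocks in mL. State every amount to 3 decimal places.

Scale factor relative to 1 L: 0.647.
sodium succinate hexahydrate: 34 mmol/L × 270.14 g/mol × 0.647 L ÷ 1000 = 5.943 g
L-proline: 4.82 mmol/L × 115.1 g/mol × 0.647 L ÷ 1000 = 0.359 g
sucrose: dilute stock: 3.68% ÷ 60% × 647 mL = 39.683 mL
L-cysteine hydrochloride: 0.074% w/v = 0.74 g/L → 0.74 × 0.647 L = 0.479 g
beef extract: 0.81% w/v = 8.1 g/L → 8.1 × 0.647 L = 5.241 g
cobalt chloride hexahydrate: 2.05 mg/L × 0.647 L = 1.326 mg

sodium succinate hexahydrate 5.943 g; L-proline 0.359 g; sucrose 39.683 mL; L-cysteine hydrochloride 0.479 g; beef extract 5.241 g; cobalt chloride hexahydrate 1.326 mg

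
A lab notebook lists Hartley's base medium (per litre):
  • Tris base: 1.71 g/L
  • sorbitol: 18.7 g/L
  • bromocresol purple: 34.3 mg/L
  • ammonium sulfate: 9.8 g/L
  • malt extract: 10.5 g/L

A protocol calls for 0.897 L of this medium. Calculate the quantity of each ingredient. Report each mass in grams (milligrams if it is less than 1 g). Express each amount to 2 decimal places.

Scale factor relative to 1 L: 0.897.
Tris base: 1.71 g/L × 0.897 L = 1.53 g
sorbitol: 18.7 g/L × 0.897 L = 16.77 g
bromocresol purple: 34.3 mg/L × 0.897 L = 30.77 mg
ammonium sulfate: 9.8 g/L × 0.897 L = 8.79 g
malt extract: 10.5 g/L × 0.897 L = 9.42 g

Tris base 1.53 g; sorbitol 16.77 g; bromocresol purple 30.77 mg; ammonium sulfate 8.79 g; malt extract 9.42 g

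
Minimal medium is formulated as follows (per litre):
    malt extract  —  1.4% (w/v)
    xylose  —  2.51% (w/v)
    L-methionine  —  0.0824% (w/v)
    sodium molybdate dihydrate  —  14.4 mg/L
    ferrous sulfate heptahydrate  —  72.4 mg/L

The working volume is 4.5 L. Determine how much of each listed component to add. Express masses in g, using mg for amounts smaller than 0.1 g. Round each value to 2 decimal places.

Working volume: 4.5 L.
malt extract: 1.4 g per 100 mL × 4500 mL ÷ 100 = 63.00 g
xylose: 2.51 g per 100 mL × 4500 mL ÷ 100 = 112.95 g
L-methionine: 0.0824% w/v = 0.824 g/L → 0.824 × 4.5 L = 3.71 g
sodium molybdate dihydrate: 14.4 mg/L × 4.5 L = 64.80 mg
ferrous sulfate heptahydrate: 72.4 mg/L × 4.5 L = 325.8 mg = 0.33 g

malt extract 63.00 g; xylose 112.95 g; L-methionine 3.71 g; sodium molybdate dihydrate 64.80 mg; ferrous sulfate heptahydrate 0.33 g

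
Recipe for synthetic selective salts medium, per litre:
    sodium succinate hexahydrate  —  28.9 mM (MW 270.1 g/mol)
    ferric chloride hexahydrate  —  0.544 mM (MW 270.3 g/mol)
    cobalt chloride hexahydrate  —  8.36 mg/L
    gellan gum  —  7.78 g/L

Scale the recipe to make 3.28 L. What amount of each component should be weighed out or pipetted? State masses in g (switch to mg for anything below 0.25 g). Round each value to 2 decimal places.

sodium succinate hexahydrate 25.60 g; ferric chloride hexahydrate 0.48 g; cobalt chloride hexahydrate 27.42 mg; gellan gum 25.52 g

Working volume: 3.28 L.
sodium succinate hexahydrate: 28.9 mmol/L × 270.1 g/mol × 3.28 L ÷ 1000 = 25.60 g
ferric chloride hexahydrate: 0.544 mmol/L × 270.3 g/mol × 3.28 L ÷ 1000 = 0.48 g
cobalt chloride hexahydrate: 8.36 mg/L × 3.28 L = 27.42 mg
gellan gum: 7.78 g/L × 3.28 L = 25.52 g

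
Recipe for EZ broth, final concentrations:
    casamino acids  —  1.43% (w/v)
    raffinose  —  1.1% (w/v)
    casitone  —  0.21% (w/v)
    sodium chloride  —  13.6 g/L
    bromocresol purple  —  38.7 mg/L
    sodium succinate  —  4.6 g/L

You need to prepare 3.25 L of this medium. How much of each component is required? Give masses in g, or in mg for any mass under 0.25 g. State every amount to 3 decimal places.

Working volume: 3.25 L.
casamino acids: 1.43 g per 100 mL × 3250 mL ÷ 100 = 46.475 g
raffinose: 1.1% w/v = 11 g/L → 11 × 3.25 L = 35.750 g
casitone: 0.21 g per 100 mL × 3250 mL ÷ 100 = 6.825 g
sodium chloride: 13.6 g/L × 3.25 L = 44.200 g
bromocresol purple: 38.7 mg/L × 3.25 L = 125.775 mg
sodium succinate: 4.6 g/L × 3.25 L = 14.950 g

casamino acids 46.475 g; raffinose 35.750 g; casitone 6.825 g; sodium chloride 44.200 g; bromocresol purple 125.775 mg; sodium succinate 14.950 g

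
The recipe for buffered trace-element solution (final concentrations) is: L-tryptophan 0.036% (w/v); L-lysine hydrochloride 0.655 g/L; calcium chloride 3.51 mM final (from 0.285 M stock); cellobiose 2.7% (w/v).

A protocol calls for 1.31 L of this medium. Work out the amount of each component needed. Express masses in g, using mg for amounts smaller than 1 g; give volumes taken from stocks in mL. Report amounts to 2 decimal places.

L-tryptophan 471.60 mg; L-lysine hydrochloride 858.05 mg; calcium chloride 16.13 mL; cellobiose 35.37 g

Working volume: 1.31 L.
L-tryptophan: 0.036 g per 100 mL × 1310 mL ÷ 100 = 0.4716 g = 471.60 mg
L-lysine hydrochloride: 0.655 g/L × 1.31 L = 0.85805 g = 858.05 mg
calcium chloride: C1V1 = C2V2 → 3.51 mM × 1310 mL ÷ 285 mM = 16.13 mL
cellobiose: 2.7% w/v = 27 g/L → 27 × 1.31 L = 35.37 g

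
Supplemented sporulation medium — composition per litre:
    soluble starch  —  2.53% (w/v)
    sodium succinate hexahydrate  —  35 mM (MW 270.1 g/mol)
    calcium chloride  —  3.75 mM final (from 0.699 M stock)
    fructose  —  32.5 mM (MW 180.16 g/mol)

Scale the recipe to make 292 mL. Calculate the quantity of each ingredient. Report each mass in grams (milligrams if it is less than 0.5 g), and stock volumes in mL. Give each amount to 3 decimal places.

Target volume = 292 mL = 0.292 L.
soluble starch: 2.53% w/v = 25.3 g/L → 25.3 × 0.292 L = 7.388 g
sodium succinate hexahydrate: 35 mmol/L × 270.1 g/mol × 0.292 L ÷ 1000 = 2.760 g
calcium chloride: dilute stock: 3.75 mM × 292 mL ÷ 699 mM = 1.567 mL
fructose: 32.5 mmol/L × 180.16 g/mol × 0.292 L ÷ 1000 = 1.710 g

soluble starch 7.388 g; sodium succinate hexahydrate 2.760 g; calcium chloride 1.567 mL; fructose 1.710 g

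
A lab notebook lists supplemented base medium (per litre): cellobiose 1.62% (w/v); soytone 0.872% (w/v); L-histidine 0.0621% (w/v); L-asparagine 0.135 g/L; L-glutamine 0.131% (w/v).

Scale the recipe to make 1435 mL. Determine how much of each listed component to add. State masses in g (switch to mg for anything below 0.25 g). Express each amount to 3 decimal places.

cellobiose 23.247 g; soytone 12.513 g; L-histidine 0.891 g; L-asparagine 193.725 mg; L-glutamine 1.880 g

Target volume = 1435 mL = 1.435 L.
cellobiose: 1.62% w/v = 16.2 g/L → 16.2 × 1.435 L = 23.247 g
soytone: 0.872 g per 100 mL × 1435 mL ÷ 100 = 12.513 g
L-histidine: 0.0621% w/v = 0.621 g/L → 0.621 × 1.435 L = 0.891 g
L-asparagine: 0.135 g/L × 1.435 L = 0.193725 g = 193.725 mg
L-glutamine: 0.131 g per 100 mL × 1435 mL ÷ 100 = 1.880 g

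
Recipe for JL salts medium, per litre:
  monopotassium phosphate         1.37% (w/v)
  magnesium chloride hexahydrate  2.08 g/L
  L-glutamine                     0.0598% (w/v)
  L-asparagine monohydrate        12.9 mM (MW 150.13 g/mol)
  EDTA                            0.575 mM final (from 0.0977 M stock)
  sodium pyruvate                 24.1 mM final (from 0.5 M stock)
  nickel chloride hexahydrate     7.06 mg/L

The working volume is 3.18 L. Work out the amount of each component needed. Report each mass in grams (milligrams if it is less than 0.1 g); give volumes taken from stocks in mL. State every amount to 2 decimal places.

Scale factor relative to 1 L: 3.18.
monopotassium phosphate: 1.37% w/v = 13.7 g/L → 13.7 × 3.18 L = 43.57 g
magnesium chloride hexahydrate: 2.08 g/L × 3.18 L = 6.61 g
L-glutamine: 0.0598 g per 100 mL × 3180 mL ÷ 100 = 1.90 g
L-asparagine monohydrate: 12.9 mmol/L × 150.13 g/mol × 3.18 L ÷ 1000 = 6.16 g
EDTA: dilute stock: 0.575 mM × 3180 mL ÷ 97.7 mM = 18.72 mL
sodium pyruvate: V = C2·V2/C1 = 24.1 mM × 3180 mL ÷ 500 mM = 153.28 mL
nickel chloride hexahydrate: 7.06 mg/L × 3.18 L = 22.45 mg

monopotassium phosphate 43.57 g; magnesium chloride hexahydrate 6.61 g; L-glutamine 1.90 g; L-asparagine monohydrate 6.16 g; EDTA 18.72 mL; sodium pyruvate 153.28 mL; nickel chloride hexahydrate 22.45 mg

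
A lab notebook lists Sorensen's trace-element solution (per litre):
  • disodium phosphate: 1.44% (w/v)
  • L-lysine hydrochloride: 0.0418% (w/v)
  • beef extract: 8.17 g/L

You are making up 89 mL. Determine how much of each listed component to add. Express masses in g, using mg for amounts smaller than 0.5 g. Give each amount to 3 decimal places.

Scale factor relative to 1 L: 0.089.
disodium phosphate: 1.44% w/v = 14.4 g/L → 14.4 × 0.089 L = 1.282 g
L-lysine hydrochloride: 0.0418% w/v = 0.418 g/L → 0.418 × 0.089 L = 0.037202 g = 37.202 mg
beef extract: 8.17 g/L × 0.089 L = 0.727 g

disodium phosphate 1.282 g; L-lysine hydrochloride 37.202 mg; beef extract 0.727 g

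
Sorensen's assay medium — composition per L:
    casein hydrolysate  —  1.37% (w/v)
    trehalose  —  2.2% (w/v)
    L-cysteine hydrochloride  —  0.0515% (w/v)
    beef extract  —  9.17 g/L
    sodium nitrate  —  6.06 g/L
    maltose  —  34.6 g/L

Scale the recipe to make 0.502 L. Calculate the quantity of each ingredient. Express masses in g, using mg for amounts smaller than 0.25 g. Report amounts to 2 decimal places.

casein hydrolysate 6.88 g; trehalose 11.04 g; L-cysteine hydrochloride 0.26 g; beef extract 4.60 g; sodium nitrate 3.04 g; maltose 17.37 g

Working volume: 0.502 L.
casein hydrolysate: 1.37 g per 100 mL × 502 mL ÷ 100 = 6.88 g
trehalose: 2.2% w/v = 22 g/L → 22 × 0.502 L = 11.04 g
L-cysteine hydrochloride: 0.0515 g per 100 mL × 502 mL ÷ 100 = 0.26 g
beef extract: 9.17 g/L × 0.502 L = 4.60 g
sodium nitrate: 6.06 g/L × 0.502 L = 3.04 g
maltose: 34.6 g/L × 0.502 L = 17.37 g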